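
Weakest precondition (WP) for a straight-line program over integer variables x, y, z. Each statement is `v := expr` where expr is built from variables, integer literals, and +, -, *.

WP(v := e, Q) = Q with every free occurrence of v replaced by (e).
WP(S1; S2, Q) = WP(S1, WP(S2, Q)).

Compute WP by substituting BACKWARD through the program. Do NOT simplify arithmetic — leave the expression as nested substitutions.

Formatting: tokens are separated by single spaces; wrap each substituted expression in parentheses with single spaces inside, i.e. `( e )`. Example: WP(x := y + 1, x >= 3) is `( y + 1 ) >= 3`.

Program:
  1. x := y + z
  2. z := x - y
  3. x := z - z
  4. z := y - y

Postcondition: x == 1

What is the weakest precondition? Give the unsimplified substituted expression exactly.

Answer: ( ( ( y + z ) - y ) - ( ( y + z ) - y ) ) == 1

Derivation:
post: x == 1
stmt 4: z := y - y  -- replace 0 occurrence(s) of z with (y - y)
  => x == 1
stmt 3: x := z - z  -- replace 1 occurrence(s) of x with (z - z)
  => ( z - z ) == 1
stmt 2: z := x - y  -- replace 2 occurrence(s) of z with (x - y)
  => ( ( x - y ) - ( x - y ) ) == 1
stmt 1: x := y + z  -- replace 2 occurrence(s) of x with (y + z)
  => ( ( ( y + z ) - y ) - ( ( y + z ) - y ) ) == 1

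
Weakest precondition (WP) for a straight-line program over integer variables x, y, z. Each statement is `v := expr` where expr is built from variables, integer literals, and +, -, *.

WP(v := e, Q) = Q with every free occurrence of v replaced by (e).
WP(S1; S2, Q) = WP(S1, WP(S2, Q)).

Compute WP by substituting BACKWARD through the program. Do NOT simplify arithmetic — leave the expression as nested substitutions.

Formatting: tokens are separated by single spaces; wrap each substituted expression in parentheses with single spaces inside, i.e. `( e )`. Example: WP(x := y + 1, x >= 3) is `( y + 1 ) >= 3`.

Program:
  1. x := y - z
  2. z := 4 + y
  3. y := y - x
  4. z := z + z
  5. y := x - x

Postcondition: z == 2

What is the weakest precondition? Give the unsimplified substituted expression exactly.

post: z == 2
stmt 5: y := x - x  -- replace 0 occurrence(s) of y with (x - x)
  => z == 2
stmt 4: z := z + z  -- replace 1 occurrence(s) of z with (z + z)
  => ( z + z ) == 2
stmt 3: y := y - x  -- replace 0 occurrence(s) of y with (y - x)
  => ( z + z ) == 2
stmt 2: z := 4 + y  -- replace 2 occurrence(s) of z with (4 + y)
  => ( ( 4 + y ) + ( 4 + y ) ) == 2
stmt 1: x := y - z  -- replace 0 occurrence(s) of x with (y - z)
  => ( ( 4 + y ) + ( 4 + y ) ) == 2

Answer: ( ( 4 + y ) + ( 4 + y ) ) == 2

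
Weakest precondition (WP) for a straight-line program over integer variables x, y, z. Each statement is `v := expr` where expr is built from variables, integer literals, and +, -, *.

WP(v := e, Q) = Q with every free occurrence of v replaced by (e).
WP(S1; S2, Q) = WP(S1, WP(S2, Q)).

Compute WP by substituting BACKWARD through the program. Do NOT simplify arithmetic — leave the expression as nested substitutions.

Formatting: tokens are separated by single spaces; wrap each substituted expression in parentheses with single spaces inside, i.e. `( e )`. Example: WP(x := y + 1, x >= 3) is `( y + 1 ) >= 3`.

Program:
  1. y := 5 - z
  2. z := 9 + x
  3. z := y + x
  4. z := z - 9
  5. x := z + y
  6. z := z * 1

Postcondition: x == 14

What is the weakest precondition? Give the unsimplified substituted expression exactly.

Answer: ( ( ( ( 5 - z ) + x ) - 9 ) + ( 5 - z ) ) == 14

Derivation:
post: x == 14
stmt 6: z := z * 1  -- replace 0 occurrence(s) of z with (z * 1)
  => x == 14
stmt 5: x := z + y  -- replace 1 occurrence(s) of x with (z + y)
  => ( z + y ) == 14
stmt 4: z := z - 9  -- replace 1 occurrence(s) of z with (z - 9)
  => ( ( z - 9 ) + y ) == 14
stmt 3: z := y + x  -- replace 1 occurrence(s) of z with (y + x)
  => ( ( ( y + x ) - 9 ) + y ) == 14
stmt 2: z := 9 + x  -- replace 0 occurrence(s) of z with (9 + x)
  => ( ( ( y + x ) - 9 ) + y ) == 14
stmt 1: y := 5 - z  -- replace 2 occurrence(s) of y with (5 - z)
  => ( ( ( ( 5 - z ) + x ) - 9 ) + ( 5 - z ) ) == 14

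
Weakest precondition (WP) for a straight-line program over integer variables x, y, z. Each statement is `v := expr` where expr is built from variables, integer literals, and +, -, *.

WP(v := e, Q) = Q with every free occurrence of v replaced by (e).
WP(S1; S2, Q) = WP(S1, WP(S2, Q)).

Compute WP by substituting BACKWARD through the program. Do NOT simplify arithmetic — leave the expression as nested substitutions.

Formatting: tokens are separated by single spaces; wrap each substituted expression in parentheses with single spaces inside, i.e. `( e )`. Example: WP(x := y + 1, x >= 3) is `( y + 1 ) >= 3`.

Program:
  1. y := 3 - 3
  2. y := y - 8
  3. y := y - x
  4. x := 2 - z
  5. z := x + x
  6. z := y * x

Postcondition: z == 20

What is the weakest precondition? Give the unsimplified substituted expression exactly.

Answer: ( ( ( ( 3 - 3 ) - 8 ) - x ) * ( 2 - z ) ) == 20

Derivation:
post: z == 20
stmt 6: z := y * x  -- replace 1 occurrence(s) of z with (y * x)
  => ( y * x ) == 20
stmt 5: z := x + x  -- replace 0 occurrence(s) of z with (x + x)
  => ( y * x ) == 20
stmt 4: x := 2 - z  -- replace 1 occurrence(s) of x with (2 - z)
  => ( y * ( 2 - z ) ) == 20
stmt 3: y := y - x  -- replace 1 occurrence(s) of y with (y - x)
  => ( ( y - x ) * ( 2 - z ) ) == 20
stmt 2: y := y - 8  -- replace 1 occurrence(s) of y with (y - 8)
  => ( ( ( y - 8 ) - x ) * ( 2 - z ) ) == 20
stmt 1: y := 3 - 3  -- replace 1 occurrence(s) of y with (3 - 3)
  => ( ( ( ( 3 - 3 ) - 8 ) - x ) * ( 2 - z ) ) == 20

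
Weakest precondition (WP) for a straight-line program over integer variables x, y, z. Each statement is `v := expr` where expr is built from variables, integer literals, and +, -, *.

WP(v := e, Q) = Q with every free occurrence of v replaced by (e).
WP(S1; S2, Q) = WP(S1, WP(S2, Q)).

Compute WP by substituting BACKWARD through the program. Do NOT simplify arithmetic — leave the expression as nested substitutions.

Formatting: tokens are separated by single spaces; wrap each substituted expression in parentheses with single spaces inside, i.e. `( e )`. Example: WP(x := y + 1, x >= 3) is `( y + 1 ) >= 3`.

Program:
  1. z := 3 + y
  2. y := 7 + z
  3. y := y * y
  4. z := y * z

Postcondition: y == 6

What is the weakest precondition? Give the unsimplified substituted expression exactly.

Answer: ( ( 7 + ( 3 + y ) ) * ( 7 + ( 3 + y ) ) ) == 6

Derivation:
post: y == 6
stmt 4: z := y * z  -- replace 0 occurrence(s) of z with (y * z)
  => y == 6
stmt 3: y := y * y  -- replace 1 occurrence(s) of y with (y * y)
  => ( y * y ) == 6
stmt 2: y := 7 + z  -- replace 2 occurrence(s) of y with (7 + z)
  => ( ( 7 + z ) * ( 7 + z ) ) == 6
stmt 1: z := 3 + y  -- replace 2 occurrence(s) of z with (3 + y)
  => ( ( 7 + ( 3 + y ) ) * ( 7 + ( 3 + y ) ) ) == 6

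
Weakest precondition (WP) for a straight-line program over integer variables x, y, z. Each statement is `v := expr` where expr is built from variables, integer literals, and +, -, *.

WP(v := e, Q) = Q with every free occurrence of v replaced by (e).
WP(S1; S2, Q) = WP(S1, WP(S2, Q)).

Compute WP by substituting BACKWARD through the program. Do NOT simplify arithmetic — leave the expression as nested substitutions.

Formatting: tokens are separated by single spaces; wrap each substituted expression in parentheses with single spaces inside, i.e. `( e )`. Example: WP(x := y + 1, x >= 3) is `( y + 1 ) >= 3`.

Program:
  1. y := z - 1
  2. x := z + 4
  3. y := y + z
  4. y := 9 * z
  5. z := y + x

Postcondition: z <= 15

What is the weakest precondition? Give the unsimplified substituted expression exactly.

Answer: ( ( 9 * z ) + ( z + 4 ) ) <= 15

Derivation:
post: z <= 15
stmt 5: z := y + x  -- replace 1 occurrence(s) of z with (y + x)
  => ( y + x ) <= 15
stmt 4: y := 9 * z  -- replace 1 occurrence(s) of y with (9 * z)
  => ( ( 9 * z ) + x ) <= 15
stmt 3: y := y + z  -- replace 0 occurrence(s) of y with (y + z)
  => ( ( 9 * z ) + x ) <= 15
stmt 2: x := z + 4  -- replace 1 occurrence(s) of x with (z + 4)
  => ( ( 9 * z ) + ( z + 4 ) ) <= 15
stmt 1: y := z - 1  -- replace 0 occurrence(s) of y with (z - 1)
  => ( ( 9 * z ) + ( z + 4 ) ) <= 15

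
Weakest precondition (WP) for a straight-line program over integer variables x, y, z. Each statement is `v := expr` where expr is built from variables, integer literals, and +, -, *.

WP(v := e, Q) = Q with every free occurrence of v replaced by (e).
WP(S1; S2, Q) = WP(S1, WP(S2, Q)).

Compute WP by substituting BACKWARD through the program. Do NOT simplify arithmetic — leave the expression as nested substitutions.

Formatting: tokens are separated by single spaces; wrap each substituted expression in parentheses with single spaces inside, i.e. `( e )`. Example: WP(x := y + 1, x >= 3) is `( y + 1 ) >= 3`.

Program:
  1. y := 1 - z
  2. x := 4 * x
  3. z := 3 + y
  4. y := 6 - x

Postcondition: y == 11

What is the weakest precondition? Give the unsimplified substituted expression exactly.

Answer: ( 6 - ( 4 * x ) ) == 11

Derivation:
post: y == 11
stmt 4: y := 6 - x  -- replace 1 occurrence(s) of y with (6 - x)
  => ( 6 - x ) == 11
stmt 3: z := 3 + y  -- replace 0 occurrence(s) of z with (3 + y)
  => ( 6 - x ) == 11
stmt 2: x := 4 * x  -- replace 1 occurrence(s) of x with (4 * x)
  => ( 6 - ( 4 * x ) ) == 11
stmt 1: y := 1 - z  -- replace 0 occurrence(s) of y with (1 - z)
  => ( 6 - ( 4 * x ) ) == 11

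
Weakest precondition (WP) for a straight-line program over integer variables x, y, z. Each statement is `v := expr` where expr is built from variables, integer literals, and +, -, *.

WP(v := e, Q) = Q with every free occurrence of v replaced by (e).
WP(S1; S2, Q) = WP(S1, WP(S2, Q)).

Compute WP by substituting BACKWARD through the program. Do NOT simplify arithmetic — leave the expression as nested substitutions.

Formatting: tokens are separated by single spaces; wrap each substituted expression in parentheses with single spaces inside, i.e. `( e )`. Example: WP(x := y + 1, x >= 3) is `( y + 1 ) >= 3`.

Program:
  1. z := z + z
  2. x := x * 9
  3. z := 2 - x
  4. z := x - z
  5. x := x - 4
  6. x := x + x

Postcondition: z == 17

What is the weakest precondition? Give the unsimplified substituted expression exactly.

post: z == 17
stmt 6: x := x + x  -- replace 0 occurrence(s) of x with (x + x)
  => z == 17
stmt 5: x := x - 4  -- replace 0 occurrence(s) of x with (x - 4)
  => z == 17
stmt 4: z := x - z  -- replace 1 occurrence(s) of z with (x - z)
  => ( x - z ) == 17
stmt 3: z := 2 - x  -- replace 1 occurrence(s) of z with (2 - x)
  => ( x - ( 2 - x ) ) == 17
stmt 2: x := x * 9  -- replace 2 occurrence(s) of x with (x * 9)
  => ( ( x * 9 ) - ( 2 - ( x * 9 ) ) ) == 17
stmt 1: z := z + z  -- replace 0 occurrence(s) of z with (z + z)
  => ( ( x * 9 ) - ( 2 - ( x * 9 ) ) ) == 17

Answer: ( ( x * 9 ) - ( 2 - ( x * 9 ) ) ) == 17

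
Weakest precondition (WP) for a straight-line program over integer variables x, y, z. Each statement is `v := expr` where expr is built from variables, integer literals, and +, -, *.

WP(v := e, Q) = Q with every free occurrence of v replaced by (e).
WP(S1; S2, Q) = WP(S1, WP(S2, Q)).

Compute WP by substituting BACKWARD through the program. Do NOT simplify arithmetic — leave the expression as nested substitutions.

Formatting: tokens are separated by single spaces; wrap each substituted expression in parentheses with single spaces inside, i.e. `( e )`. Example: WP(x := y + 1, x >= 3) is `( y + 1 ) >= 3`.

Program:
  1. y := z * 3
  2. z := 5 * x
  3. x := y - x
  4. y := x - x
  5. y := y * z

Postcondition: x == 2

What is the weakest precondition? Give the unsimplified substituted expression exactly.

post: x == 2
stmt 5: y := y * z  -- replace 0 occurrence(s) of y with (y * z)
  => x == 2
stmt 4: y := x - x  -- replace 0 occurrence(s) of y with (x - x)
  => x == 2
stmt 3: x := y - x  -- replace 1 occurrence(s) of x with (y - x)
  => ( y - x ) == 2
stmt 2: z := 5 * x  -- replace 0 occurrence(s) of z with (5 * x)
  => ( y - x ) == 2
stmt 1: y := z * 3  -- replace 1 occurrence(s) of y with (z * 3)
  => ( ( z * 3 ) - x ) == 2

Answer: ( ( z * 3 ) - x ) == 2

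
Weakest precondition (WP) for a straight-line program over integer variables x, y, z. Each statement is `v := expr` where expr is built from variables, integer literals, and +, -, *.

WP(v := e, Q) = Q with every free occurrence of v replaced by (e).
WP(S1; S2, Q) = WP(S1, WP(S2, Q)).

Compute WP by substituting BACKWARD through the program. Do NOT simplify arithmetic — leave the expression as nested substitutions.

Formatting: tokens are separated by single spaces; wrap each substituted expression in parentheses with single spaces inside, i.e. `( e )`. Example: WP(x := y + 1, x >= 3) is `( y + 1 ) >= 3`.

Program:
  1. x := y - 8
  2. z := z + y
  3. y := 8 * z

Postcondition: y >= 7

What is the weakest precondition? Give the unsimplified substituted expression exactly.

post: y >= 7
stmt 3: y := 8 * z  -- replace 1 occurrence(s) of y with (8 * z)
  => ( 8 * z ) >= 7
stmt 2: z := z + y  -- replace 1 occurrence(s) of z with (z + y)
  => ( 8 * ( z + y ) ) >= 7
stmt 1: x := y - 8  -- replace 0 occurrence(s) of x with (y - 8)
  => ( 8 * ( z + y ) ) >= 7

Answer: ( 8 * ( z + y ) ) >= 7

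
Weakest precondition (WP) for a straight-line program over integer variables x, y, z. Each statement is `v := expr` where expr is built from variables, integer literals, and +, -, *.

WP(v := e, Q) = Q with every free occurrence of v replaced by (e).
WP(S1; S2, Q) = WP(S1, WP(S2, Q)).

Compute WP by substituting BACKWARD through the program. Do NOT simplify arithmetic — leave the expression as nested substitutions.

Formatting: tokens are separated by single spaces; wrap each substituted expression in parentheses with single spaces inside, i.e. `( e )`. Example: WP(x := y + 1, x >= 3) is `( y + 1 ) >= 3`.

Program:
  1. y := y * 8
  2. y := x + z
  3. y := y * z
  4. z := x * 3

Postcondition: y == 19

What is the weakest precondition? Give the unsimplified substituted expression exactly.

Answer: ( ( x + z ) * z ) == 19

Derivation:
post: y == 19
stmt 4: z := x * 3  -- replace 0 occurrence(s) of z with (x * 3)
  => y == 19
stmt 3: y := y * z  -- replace 1 occurrence(s) of y with (y * z)
  => ( y * z ) == 19
stmt 2: y := x + z  -- replace 1 occurrence(s) of y with (x + z)
  => ( ( x + z ) * z ) == 19
stmt 1: y := y * 8  -- replace 0 occurrence(s) of y with (y * 8)
  => ( ( x + z ) * z ) == 19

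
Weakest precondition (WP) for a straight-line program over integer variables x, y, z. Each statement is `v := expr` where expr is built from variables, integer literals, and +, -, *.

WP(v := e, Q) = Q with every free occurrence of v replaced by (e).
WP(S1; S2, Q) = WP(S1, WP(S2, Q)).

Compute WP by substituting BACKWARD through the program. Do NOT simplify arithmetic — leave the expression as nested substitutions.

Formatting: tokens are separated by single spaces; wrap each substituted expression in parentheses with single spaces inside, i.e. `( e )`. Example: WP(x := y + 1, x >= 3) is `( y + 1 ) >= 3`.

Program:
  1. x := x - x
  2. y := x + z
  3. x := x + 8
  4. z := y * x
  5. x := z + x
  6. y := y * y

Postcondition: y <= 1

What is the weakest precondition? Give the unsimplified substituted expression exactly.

Answer: ( ( ( x - x ) + z ) * ( ( x - x ) + z ) ) <= 1

Derivation:
post: y <= 1
stmt 6: y := y * y  -- replace 1 occurrence(s) of y with (y * y)
  => ( y * y ) <= 1
stmt 5: x := z + x  -- replace 0 occurrence(s) of x with (z + x)
  => ( y * y ) <= 1
stmt 4: z := y * x  -- replace 0 occurrence(s) of z with (y * x)
  => ( y * y ) <= 1
stmt 3: x := x + 8  -- replace 0 occurrence(s) of x with (x + 8)
  => ( y * y ) <= 1
stmt 2: y := x + z  -- replace 2 occurrence(s) of y with (x + z)
  => ( ( x + z ) * ( x + z ) ) <= 1
stmt 1: x := x - x  -- replace 2 occurrence(s) of x with (x - x)
  => ( ( ( x - x ) + z ) * ( ( x - x ) + z ) ) <= 1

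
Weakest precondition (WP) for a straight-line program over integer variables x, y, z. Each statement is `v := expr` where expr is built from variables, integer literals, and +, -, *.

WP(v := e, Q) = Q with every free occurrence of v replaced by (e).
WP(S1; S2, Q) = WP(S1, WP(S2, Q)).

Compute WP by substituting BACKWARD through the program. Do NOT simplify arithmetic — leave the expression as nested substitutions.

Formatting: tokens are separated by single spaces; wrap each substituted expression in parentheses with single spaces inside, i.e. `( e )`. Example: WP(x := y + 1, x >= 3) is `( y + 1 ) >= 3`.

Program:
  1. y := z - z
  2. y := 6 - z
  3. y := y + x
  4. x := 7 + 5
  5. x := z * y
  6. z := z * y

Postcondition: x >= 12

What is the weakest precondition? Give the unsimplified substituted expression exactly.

post: x >= 12
stmt 6: z := z * y  -- replace 0 occurrence(s) of z with (z * y)
  => x >= 12
stmt 5: x := z * y  -- replace 1 occurrence(s) of x with (z * y)
  => ( z * y ) >= 12
stmt 4: x := 7 + 5  -- replace 0 occurrence(s) of x with (7 + 5)
  => ( z * y ) >= 12
stmt 3: y := y + x  -- replace 1 occurrence(s) of y with (y + x)
  => ( z * ( y + x ) ) >= 12
stmt 2: y := 6 - z  -- replace 1 occurrence(s) of y with (6 - z)
  => ( z * ( ( 6 - z ) + x ) ) >= 12
stmt 1: y := z - z  -- replace 0 occurrence(s) of y with (z - z)
  => ( z * ( ( 6 - z ) + x ) ) >= 12

Answer: ( z * ( ( 6 - z ) + x ) ) >= 12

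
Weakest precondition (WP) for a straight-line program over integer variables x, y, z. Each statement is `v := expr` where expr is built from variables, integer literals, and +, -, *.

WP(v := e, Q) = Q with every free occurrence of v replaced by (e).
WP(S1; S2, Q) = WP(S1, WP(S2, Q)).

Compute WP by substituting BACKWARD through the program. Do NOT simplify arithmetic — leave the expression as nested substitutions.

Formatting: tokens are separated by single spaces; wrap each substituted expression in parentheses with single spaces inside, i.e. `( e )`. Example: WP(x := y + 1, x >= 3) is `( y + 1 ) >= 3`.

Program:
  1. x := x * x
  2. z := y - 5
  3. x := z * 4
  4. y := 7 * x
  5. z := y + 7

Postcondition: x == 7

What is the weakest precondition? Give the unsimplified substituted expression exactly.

post: x == 7
stmt 5: z := y + 7  -- replace 0 occurrence(s) of z with (y + 7)
  => x == 7
stmt 4: y := 7 * x  -- replace 0 occurrence(s) of y with (7 * x)
  => x == 7
stmt 3: x := z * 4  -- replace 1 occurrence(s) of x with (z * 4)
  => ( z * 4 ) == 7
stmt 2: z := y - 5  -- replace 1 occurrence(s) of z with (y - 5)
  => ( ( y - 5 ) * 4 ) == 7
stmt 1: x := x * x  -- replace 0 occurrence(s) of x with (x * x)
  => ( ( y - 5 ) * 4 ) == 7

Answer: ( ( y - 5 ) * 4 ) == 7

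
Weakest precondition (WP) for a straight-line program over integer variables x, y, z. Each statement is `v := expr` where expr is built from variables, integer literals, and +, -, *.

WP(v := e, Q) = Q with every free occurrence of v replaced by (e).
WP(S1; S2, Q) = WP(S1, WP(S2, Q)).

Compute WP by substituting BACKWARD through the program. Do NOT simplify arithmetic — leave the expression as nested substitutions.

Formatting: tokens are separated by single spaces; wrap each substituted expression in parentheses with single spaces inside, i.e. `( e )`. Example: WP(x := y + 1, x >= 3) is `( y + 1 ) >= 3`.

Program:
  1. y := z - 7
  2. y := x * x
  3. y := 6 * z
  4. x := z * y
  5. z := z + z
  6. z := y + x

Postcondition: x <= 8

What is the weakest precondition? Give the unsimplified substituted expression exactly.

Answer: ( z * ( 6 * z ) ) <= 8

Derivation:
post: x <= 8
stmt 6: z := y + x  -- replace 0 occurrence(s) of z with (y + x)
  => x <= 8
stmt 5: z := z + z  -- replace 0 occurrence(s) of z with (z + z)
  => x <= 8
stmt 4: x := z * y  -- replace 1 occurrence(s) of x with (z * y)
  => ( z * y ) <= 8
stmt 3: y := 6 * z  -- replace 1 occurrence(s) of y with (6 * z)
  => ( z * ( 6 * z ) ) <= 8
stmt 2: y := x * x  -- replace 0 occurrence(s) of y with (x * x)
  => ( z * ( 6 * z ) ) <= 8
stmt 1: y := z - 7  -- replace 0 occurrence(s) of y with (z - 7)
  => ( z * ( 6 * z ) ) <= 8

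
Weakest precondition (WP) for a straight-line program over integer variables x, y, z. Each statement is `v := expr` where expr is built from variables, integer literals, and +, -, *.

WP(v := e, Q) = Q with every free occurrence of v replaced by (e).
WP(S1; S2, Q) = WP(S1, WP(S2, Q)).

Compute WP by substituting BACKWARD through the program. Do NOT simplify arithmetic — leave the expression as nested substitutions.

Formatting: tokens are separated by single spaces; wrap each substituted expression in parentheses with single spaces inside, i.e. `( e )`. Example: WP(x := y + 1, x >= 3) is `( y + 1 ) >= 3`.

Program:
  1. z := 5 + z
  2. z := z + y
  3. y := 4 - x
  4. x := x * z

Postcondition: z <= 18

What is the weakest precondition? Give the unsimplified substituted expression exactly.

Answer: ( ( 5 + z ) + y ) <= 18

Derivation:
post: z <= 18
stmt 4: x := x * z  -- replace 0 occurrence(s) of x with (x * z)
  => z <= 18
stmt 3: y := 4 - x  -- replace 0 occurrence(s) of y with (4 - x)
  => z <= 18
stmt 2: z := z + y  -- replace 1 occurrence(s) of z with (z + y)
  => ( z + y ) <= 18
stmt 1: z := 5 + z  -- replace 1 occurrence(s) of z with (5 + z)
  => ( ( 5 + z ) + y ) <= 18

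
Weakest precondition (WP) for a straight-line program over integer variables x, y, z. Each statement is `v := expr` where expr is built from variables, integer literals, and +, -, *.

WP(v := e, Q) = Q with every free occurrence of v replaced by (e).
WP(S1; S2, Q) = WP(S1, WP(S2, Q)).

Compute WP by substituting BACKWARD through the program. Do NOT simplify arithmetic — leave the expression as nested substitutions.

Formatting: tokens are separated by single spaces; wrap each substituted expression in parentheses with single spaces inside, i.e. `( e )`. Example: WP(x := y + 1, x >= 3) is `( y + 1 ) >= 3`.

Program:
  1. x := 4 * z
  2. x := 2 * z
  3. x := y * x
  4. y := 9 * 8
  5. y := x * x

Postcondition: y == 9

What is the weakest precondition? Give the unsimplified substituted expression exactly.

Answer: ( ( y * ( 2 * z ) ) * ( y * ( 2 * z ) ) ) == 9

Derivation:
post: y == 9
stmt 5: y := x * x  -- replace 1 occurrence(s) of y with (x * x)
  => ( x * x ) == 9
stmt 4: y := 9 * 8  -- replace 0 occurrence(s) of y with (9 * 8)
  => ( x * x ) == 9
stmt 3: x := y * x  -- replace 2 occurrence(s) of x with (y * x)
  => ( ( y * x ) * ( y * x ) ) == 9
stmt 2: x := 2 * z  -- replace 2 occurrence(s) of x with (2 * z)
  => ( ( y * ( 2 * z ) ) * ( y * ( 2 * z ) ) ) == 9
stmt 1: x := 4 * z  -- replace 0 occurrence(s) of x with (4 * z)
  => ( ( y * ( 2 * z ) ) * ( y * ( 2 * z ) ) ) == 9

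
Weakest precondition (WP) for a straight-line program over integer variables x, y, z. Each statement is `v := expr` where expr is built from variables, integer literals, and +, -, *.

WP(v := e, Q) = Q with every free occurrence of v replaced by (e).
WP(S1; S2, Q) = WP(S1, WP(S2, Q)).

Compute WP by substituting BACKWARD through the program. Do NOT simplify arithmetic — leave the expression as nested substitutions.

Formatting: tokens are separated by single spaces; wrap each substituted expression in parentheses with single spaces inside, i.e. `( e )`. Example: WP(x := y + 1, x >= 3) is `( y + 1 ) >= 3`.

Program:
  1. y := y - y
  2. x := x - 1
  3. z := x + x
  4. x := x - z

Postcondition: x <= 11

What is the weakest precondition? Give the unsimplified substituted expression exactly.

Answer: ( ( x - 1 ) - ( ( x - 1 ) + ( x - 1 ) ) ) <= 11

Derivation:
post: x <= 11
stmt 4: x := x - z  -- replace 1 occurrence(s) of x with (x - z)
  => ( x - z ) <= 11
stmt 3: z := x + x  -- replace 1 occurrence(s) of z with (x + x)
  => ( x - ( x + x ) ) <= 11
stmt 2: x := x - 1  -- replace 3 occurrence(s) of x with (x - 1)
  => ( ( x - 1 ) - ( ( x - 1 ) + ( x - 1 ) ) ) <= 11
stmt 1: y := y - y  -- replace 0 occurrence(s) of y with (y - y)
  => ( ( x - 1 ) - ( ( x - 1 ) + ( x - 1 ) ) ) <= 11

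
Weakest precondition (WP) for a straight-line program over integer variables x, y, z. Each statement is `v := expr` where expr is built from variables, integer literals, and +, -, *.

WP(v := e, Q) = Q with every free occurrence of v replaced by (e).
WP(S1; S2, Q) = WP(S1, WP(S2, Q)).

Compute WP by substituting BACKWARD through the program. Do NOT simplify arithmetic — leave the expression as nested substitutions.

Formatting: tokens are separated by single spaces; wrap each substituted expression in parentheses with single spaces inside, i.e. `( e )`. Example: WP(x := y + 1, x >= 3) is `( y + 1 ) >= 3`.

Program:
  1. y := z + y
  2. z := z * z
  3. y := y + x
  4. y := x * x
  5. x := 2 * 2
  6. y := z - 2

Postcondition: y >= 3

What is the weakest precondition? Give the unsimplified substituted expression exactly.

post: y >= 3
stmt 6: y := z - 2  -- replace 1 occurrence(s) of y with (z - 2)
  => ( z - 2 ) >= 3
stmt 5: x := 2 * 2  -- replace 0 occurrence(s) of x with (2 * 2)
  => ( z - 2 ) >= 3
stmt 4: y := x * x  -- replace 0 occurrence(s) of y with (x * x)
  => ( z - 2 ) >= 3
stmt 3: y := y + x  -- replace 0 occurrence(s) of y with (y + x)
  => ( z - 2 ) >= 3
stmt 2: z := z * z  -- replace 1 occurrence(s) of z with (z * z)
  => ( ( z * z ) - 2 ) >= 3
stmt 1: y := z + y  -- replace 0 occurrence(s) of y with (z + y)
  => ( ( z * z ) - 2 ) >= 3

Answer: ( ( z * z ) - 2 ) >= 3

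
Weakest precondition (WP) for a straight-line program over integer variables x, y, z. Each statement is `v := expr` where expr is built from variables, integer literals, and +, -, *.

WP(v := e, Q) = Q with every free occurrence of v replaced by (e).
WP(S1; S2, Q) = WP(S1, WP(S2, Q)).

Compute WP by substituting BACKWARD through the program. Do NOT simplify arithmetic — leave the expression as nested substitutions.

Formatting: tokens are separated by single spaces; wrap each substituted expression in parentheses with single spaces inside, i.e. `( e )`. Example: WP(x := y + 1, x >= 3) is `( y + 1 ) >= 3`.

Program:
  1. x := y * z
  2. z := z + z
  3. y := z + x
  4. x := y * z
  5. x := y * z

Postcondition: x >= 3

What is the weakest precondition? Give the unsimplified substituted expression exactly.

Answer: ( ( ( z + z ) + ( y * z ) ) * ( z + z ) ) >= 3

Derivation:
post: x >= 3
stmt 5: x := y * z  -- replace 1 occurrence(s) of x with (y * z)
  => ( y * z ) >= 3
stmt 4: x := y * z  -- replace 0 occurrence(s) of x with (y * z)
  => ( y * z ) >= 3
stmt 3: y := z + x  -- replace 1 occurrence(s) of y with (z + x)
  => ( ( z + x ) * z ) >= 3
stmt 2: z := z + z  -- replace 2 occurrence(s) of z with (z + z)
  => ( ( ( z + z ) + x ) * ( z + z ) ) >= 3
stmt 1: x := y * z  -- replace 1 occurrence(s) of x with (y * z)
  => ( ( ( z + z ) + ( y * z ) ) * ( z + z ) ) >= 3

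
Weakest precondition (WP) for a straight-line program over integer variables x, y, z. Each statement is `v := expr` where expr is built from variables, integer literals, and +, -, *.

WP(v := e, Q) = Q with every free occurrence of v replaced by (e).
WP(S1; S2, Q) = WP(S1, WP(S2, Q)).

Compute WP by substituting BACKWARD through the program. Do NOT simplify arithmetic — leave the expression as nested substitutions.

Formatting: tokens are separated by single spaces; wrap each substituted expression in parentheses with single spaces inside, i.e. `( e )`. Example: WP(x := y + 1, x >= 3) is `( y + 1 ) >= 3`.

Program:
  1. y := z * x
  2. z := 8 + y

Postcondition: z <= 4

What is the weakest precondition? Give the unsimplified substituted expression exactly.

post: z <= 4
stmt 2: z := 8 + y  -- replace 1 occurrence(s) of z with (8 + y)
  => ( 8 + y ) <= 4
stmt 1: y := z * x  -- replace 1 occurrence(s) of y with (z * x)
  => ( 8 + ( z * x ) ) <= 4

Answer: ( 8 + ( z * x ) ) <= 4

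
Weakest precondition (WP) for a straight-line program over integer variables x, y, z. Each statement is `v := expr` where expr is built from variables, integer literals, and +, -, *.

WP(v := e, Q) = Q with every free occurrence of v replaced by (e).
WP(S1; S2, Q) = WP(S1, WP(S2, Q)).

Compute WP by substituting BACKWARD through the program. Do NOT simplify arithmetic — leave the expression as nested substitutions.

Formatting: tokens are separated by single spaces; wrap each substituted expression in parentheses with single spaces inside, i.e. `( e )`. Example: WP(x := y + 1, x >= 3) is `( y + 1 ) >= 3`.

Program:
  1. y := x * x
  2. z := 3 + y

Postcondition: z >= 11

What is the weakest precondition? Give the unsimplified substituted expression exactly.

post: z >= 11
stmt 2: z := 3 + y  -- replace 1 occurrence(s) of z with (3 + y)
  => ( 3 + y ) >= 11
stmt 1: y := x * x  -- replace 1 occurrence(s) of y with (x * x)
  => ( 3 + ( x * x ) ) >= 11

Answer: ( 3 + ( x * x ) ) >= 11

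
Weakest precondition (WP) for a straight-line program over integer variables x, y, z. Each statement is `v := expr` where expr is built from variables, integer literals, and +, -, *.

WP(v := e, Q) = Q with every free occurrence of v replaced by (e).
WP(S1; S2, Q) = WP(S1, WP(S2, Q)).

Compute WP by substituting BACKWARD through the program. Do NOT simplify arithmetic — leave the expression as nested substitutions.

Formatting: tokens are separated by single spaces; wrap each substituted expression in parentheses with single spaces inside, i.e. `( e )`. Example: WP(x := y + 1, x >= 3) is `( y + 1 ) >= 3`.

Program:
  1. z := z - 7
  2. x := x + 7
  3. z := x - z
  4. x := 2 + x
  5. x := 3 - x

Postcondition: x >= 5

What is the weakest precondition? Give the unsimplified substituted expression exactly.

post: x >= 5
stmt 5: x := 3 - x  -- replace 1 occurrence(s) of x with (3 - x)
  => ( 3 - x ) >= 5
stmt 4: x := 2 + x  -- replace 1 occurrence(s) of x with (2 + x)
  => ( 3 - ( 2 + x ) ) >= 5
stmt 3: z := x - z  -- replace 0 occurrence(s) of z with (x - z)
  => ( 3 - ( 2 + x ) ) >= 5
stmt 2: x := x + 7  -- replace 1 occurrence(s) of x with (x + 7)
  => ( 3 - ( 2 + ( x + 7 ) ) ) >= 5
stmt 1: z := z - 7  -- replace 0 occurrence(s) of z with (z - 7)
  => ( 3 - ( 2 + ( x + 7 ) ) ) >= 5

Answer: ( 3 - ( 2 + ( x + 7 ) ) ) >= 5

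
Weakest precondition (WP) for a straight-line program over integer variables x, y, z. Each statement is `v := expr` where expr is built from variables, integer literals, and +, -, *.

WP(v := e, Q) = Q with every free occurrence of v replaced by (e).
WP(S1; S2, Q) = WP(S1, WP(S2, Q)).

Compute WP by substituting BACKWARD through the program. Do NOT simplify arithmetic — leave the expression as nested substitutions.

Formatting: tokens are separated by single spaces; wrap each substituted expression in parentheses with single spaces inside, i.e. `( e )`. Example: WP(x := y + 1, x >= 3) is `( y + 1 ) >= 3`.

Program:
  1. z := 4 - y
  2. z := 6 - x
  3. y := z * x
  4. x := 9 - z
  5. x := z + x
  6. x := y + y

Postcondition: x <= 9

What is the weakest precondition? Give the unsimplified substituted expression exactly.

post: x <= 9
stmt 6: x := y + y  -- replace 1 occurrence(s) of x with (y + y)
  => ( y + y ) <= 9
stmt 5: x := z + x  -- replace 0 occurrence(s) of x with (z + x)
  => ( y + y ) <= 9
stmt 4: x := 9 - z  -- replace 0 occurrence(s) of x with (9 - z)
  => ( y + y ) <= 9
stmt 3: y := z * x  -- replace 2 occurrence(s) of y with (z * x)
  => ( ( z * x ) + ( z * x ) ) <= 9
stmt 2: z := 6 - x  -- replace 2 occurrence(s) of z with (6 - x)
  => ( ( ( 6 - x ) * x ) + ( ( 6 - x ) * x ) ) <= 9
stmt 1: z := 4 - y  -- replace 0 occurrence(s) of z with (4 - y)
  => ( ( ( 6 - x ) * x ) + ( ( 6 - x ) * x ) ) <= 9

Answer: ( ( ( 6 - x ) * x ) + ( ( 6 - x ) * x ) ) <= 9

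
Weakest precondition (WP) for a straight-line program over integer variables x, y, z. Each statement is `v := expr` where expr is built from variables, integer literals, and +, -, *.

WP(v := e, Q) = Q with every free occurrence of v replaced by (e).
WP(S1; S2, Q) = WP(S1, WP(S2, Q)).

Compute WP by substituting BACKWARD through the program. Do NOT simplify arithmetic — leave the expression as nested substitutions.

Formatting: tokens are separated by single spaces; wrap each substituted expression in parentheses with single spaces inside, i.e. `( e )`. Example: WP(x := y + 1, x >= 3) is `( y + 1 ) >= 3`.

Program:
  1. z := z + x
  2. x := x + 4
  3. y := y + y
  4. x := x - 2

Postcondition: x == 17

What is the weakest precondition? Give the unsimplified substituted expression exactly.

post: x == 17
stmt 4: x := x - 2  -- replace 1 occurrence(s) of x with (x - 2)
  => ( x - 2 ) == 17
stmt 3: y := y + y  -- replace 0 occurrence(s) of y with (y + y)
  => ( x - 2 ) == 17
stmt 2: x := x + 4  -- replace 1 occurrence(s) of x with (x + 4)
  => ( ( x + 4 ) - 2 ) == 17
stmt 1: z := z + x  -- replace 0 occurrence(s) of z with (z + x)
  => ( ( x + 4 ) - 2 ) == 17

Answer: ( ( x + 4 ) - 2 ) == 17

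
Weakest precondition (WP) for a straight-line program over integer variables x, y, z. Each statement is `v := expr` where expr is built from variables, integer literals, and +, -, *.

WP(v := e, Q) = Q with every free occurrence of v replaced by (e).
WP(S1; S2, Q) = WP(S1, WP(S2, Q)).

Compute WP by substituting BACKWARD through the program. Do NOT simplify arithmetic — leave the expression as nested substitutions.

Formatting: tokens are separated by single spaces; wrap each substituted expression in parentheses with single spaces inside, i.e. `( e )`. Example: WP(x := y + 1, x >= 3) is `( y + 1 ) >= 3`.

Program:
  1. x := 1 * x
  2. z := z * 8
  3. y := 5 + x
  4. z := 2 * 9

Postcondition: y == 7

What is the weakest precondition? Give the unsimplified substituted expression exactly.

Answer: ( 5 + ( 1 * x ) ) == 7

Derivation:
post: y == 7
stmt 4: z := 2 * 9  -- replace 0 occurrence(s) of z with (2 * 9)
  => y == 7
stmt 3: y := 5 + x  -- replace 1 occurrence(s) of y with (5 + x)
  => ( 5 + x ) == 7
stmt 2: z := z * 8  -- replace 0 occurrence(s) of z with (z * 8)
  => ( 5 + x ) == 7
stmt 1: x := 1 * x  -- replace 1 occurrence(s) of x with (1 * x)
  => ( 5 + ( 1 * x ) ) == 7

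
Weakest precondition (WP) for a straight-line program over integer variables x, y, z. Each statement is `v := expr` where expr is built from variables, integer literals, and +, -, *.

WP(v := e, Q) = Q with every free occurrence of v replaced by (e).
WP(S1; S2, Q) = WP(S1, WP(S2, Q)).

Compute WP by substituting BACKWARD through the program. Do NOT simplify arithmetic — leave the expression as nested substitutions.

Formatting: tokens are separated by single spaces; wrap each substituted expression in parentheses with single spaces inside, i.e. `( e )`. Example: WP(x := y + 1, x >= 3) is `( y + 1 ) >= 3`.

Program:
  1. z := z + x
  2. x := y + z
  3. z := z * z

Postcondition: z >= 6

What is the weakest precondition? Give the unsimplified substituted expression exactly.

Answer: ( ( z + x ) * ( z + x ) ) >= 6

Derivation:
post: z >= 6
stmt 3: z := z * z  -- replace 1 occurrence(s) of z with (z * z)
  => ( z * z ) >= 6
stmt 2: x := y + z  -- replace 0 occurrence(s) of x with (y + z)
  => ( z * z ) >= 6
stmt 1: z := z + x  -- replace 2 occurrence(s) of z with (z + x)
  => ( ( z + x ) * ( z + x ) ) >= 6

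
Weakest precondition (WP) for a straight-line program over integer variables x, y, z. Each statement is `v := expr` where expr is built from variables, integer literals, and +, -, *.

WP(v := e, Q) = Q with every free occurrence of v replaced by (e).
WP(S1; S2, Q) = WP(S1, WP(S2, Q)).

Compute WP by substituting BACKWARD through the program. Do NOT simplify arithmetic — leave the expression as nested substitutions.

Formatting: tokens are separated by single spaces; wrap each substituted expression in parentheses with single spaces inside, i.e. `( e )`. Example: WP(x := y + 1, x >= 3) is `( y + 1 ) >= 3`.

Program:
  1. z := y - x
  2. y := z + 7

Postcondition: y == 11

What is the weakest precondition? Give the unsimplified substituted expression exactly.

Answer: ( ( y - x ) + 7 ) == 11

Derivation:
post: y == 11
stmt 2: y := z + 7  -- replace 1 occurrence(s) of y with (z + 7)
  => ( z + 7 ) == 11
stmt 1: z := y - x  -- replace 1 occurrence(s) of z with (y - x)
  => ( ( y - x ) + 7 ) == 11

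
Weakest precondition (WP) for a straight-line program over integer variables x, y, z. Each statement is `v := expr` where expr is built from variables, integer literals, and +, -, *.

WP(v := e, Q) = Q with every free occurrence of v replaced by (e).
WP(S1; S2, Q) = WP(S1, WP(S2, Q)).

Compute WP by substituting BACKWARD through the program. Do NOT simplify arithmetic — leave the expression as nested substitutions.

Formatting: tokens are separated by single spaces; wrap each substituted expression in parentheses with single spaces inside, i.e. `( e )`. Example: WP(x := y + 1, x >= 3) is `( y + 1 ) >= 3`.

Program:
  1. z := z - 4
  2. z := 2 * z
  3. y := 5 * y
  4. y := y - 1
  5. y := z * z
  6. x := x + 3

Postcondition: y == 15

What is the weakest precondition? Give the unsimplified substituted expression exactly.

Answer: ( ( 2 * ( z - 4 ) ) * ( 2 * ( z - 4 ) ) ) == 15

Derivation:
post: y == 15
stmt 6: x := x + 3  -- replace 0 occurrence(s) of x with (x + 3)
  => y == 15
stmt 5: y := z * z  -- replace 1 occurrence(s) of y with (z * z)
  => ( z * z ) == 15
stmt 4: y := y - 1  -- replace 0 occurrence(s) of y with (y - 1)
  => ( z * z ) == 15
stmt 3: y := 5 * y  -- replace 0 occurrence(s) of y with (5 * y)
  => ( z * z ) == 15
stmt 2: z := 2 * z  -- replace 2 occurrence(s) of z with (2 * z)
  => ( ( 2 * z ) * ( 2 * z ) ) == 15
stmt 1: z := z - 4  -- replace 2 occurrence(s) of z with (z - 4)
  => ( ( 2 * ( z - 4 ) ) * ( 2 * ( z - 4 ) ) ) == 15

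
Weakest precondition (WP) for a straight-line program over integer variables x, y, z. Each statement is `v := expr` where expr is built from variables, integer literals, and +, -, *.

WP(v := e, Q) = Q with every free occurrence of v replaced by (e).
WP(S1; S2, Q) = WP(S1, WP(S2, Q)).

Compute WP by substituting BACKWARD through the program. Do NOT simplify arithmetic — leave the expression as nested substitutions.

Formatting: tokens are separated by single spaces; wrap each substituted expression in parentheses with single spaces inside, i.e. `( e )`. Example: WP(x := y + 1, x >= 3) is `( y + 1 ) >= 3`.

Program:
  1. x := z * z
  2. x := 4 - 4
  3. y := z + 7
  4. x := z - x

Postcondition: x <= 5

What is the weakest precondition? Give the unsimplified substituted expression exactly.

post: x <= 5
stmt 4: x := z - x  -- replace 1 occurrence(s) of x with (z - x)
  => ( z - x ) <= 5
stmt 3: y := z + 7  -- replace 0 occurrence(s) of y with (z + 7)
  => ( z - x ) <= 5
stmt 2: x := 4 - 4  -- replace 1 occurrence(s) of x with (4 - 4)
  => ( z - ( 4 - 4 ) ) <= 5
stmt 1: x := z * z  -- replace 0 occurrence(s) of x with (z * z)
  => ( z - ( 4 - 4 ) ) <= 5

Answer: ( z - ( 4 - 4 ) ) <= 5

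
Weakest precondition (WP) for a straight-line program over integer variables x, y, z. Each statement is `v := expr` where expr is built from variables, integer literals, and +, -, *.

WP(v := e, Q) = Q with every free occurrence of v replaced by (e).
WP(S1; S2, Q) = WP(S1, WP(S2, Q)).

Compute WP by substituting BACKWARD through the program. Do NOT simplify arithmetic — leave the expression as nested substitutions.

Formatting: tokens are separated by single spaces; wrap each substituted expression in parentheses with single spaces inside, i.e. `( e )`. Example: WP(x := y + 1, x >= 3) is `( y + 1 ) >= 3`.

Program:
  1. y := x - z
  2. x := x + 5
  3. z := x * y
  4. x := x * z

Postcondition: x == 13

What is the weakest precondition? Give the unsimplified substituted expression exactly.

Answer: ( ( x + 5 ) * ( ( x + 5 ) * ( x - z ) ) ) == 13

Derivation:
post: x == 13
stmt 4: x := x * z  -- replace 1 occurrence(s) of x with (x * z)
  => ( x * z ) == 13
stmt 3: z := x * y  -- replace 1 occurrence(s) of z with (x * y)
  => ( x * ( x * y ) ) == 13
stmt 2: x := x + 5  -- replace 2 occurrence(s) of x with (x + 5)
  => ( ( x + 5 ) * ( ( x + 5 ) * y ) ) == 13
stmt 1: y := x - z  -- replace 1 occurrence(s) of y with (x - z)
  => ( ( x + 5 ) * ( ( x + 5 ) * ( x - z ) ) ) == 13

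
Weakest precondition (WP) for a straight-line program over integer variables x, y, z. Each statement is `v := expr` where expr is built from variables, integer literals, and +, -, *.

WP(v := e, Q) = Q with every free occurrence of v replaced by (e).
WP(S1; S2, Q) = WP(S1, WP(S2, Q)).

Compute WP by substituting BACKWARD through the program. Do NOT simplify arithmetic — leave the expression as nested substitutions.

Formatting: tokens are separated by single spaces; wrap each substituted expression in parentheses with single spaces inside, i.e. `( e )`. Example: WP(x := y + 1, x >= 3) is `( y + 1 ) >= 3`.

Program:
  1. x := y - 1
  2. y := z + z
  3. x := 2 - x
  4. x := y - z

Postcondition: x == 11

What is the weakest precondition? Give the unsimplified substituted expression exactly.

Answer: ( ( z + z ) - z ) == 11

Derivation:
post: x == 11
stmt 4: x := y - z  -- replace 1 occurrence(s) of x with (y - z)
  => ( y - z ) == 11
stmt 3: x := 2 - x  -- replace 0 occurrence(s) of x with (2 - x)
  => ( y - z ) == 11
stmt 2: y := z + z  -- replace 1 occurrence(s) of y with (z + z)
  => ( ( z + z ) - z ) == 11
stmt 1: x := y - 1  -- replace 0 occurrence(s) of x with (y - 1)
  => ( ( z + z ) - z ) == 11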